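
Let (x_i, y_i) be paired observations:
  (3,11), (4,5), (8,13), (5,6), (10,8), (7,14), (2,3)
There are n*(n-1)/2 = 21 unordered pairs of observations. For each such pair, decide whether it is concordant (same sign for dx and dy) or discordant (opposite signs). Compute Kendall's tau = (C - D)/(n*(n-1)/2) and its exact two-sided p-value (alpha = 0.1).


Step 1: Enumerate the 21 unordered pairs (i,j) with i<j and classify each by sign(x_j-x_i) * sign(y_j-y_i).
  (1,2):dx=+1,dy=-6->D; (1,3):dx=+5,dy=+2->C; (1,4):dx=+2,dy=-5->D; (1,5):dx=+7,dy=-3->D
  (1,6):dx=+4,dy=+3->C; (1,7):dx=-1,dy=-8->C; (2,3):dx=+4,dy=+8->C; (2,4):dx=+1,dy=+1->C
  (2,5):dx=+6,dy=+3->C; (2,6):dx=+3,dy=+9->C; (2,7):dx=-2,dy=-2->C; (3,4):dx=-3,dy=-7->C
  (3,5):dx=+2,dy=-5->D; (3,6):dx=-1,dy=+1->D; (3,7):dx=-6,dy=-10->C; (4,5):dx=+5,dy=+2->C
  (4,6):dx=+2,dy=+8->C; (4,7):dx=-3,dy=-3->C; (5,6):dx=-3,dy=+6->D; (5,7):dx=-8,dy=-5->C
  (6,7):dx=-5,dy=-11->C
Step 2: C = 15, D = 6, total pairs = 21.
Step 3: tau = (C - D)/(n(n-1)/2) = (15 - 6)/21 = 0.428571.
Step 4: Exact two-sided p-value (enumerate n! = 5040 permutations of y under H0): p = 0.238889.
Step 5: alpha = 0.1. fail to reject H0.

tau_b = 0.4286 (C=15, D=6), p = 0.238889, fail to reject H0.


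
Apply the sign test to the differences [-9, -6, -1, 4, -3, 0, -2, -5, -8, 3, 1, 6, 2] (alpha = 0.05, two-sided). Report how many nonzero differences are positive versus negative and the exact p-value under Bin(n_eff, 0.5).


Step 1: Discard zero differences. Original n = 13; n_eff = number of nonzero differences = 12.
Nonzero differences (with sign): -9, -6, -1, +4, -3, -2, -5, -8, +3, +1, +6, +2
Step 2: Count signs: positive = 5, negative = 7.
Step 3: Under H0: P(positive) = 0.5, so the number of positives S ~ Bin(12, 0.5).
Step 4: Two-sided exact p-value = sum of Bin(12,0.5) probabilities at or below the observed probability = 0.774414.
Step 5: alpha = 0.05. fail to reject H0.

n_eff = 12, pos = 5, neg = 7, p = 0.774414, fail to reject H0.


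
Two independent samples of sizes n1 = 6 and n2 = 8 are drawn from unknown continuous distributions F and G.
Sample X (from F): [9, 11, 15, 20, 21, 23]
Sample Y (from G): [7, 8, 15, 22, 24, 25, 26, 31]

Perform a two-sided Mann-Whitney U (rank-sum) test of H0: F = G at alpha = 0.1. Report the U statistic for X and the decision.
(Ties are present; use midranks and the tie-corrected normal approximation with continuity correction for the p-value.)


Step 1: Combine and sort all 14 observations; assign midranks.
sorted (value, group): (7,Y), (8,Y), (9,X), (11,X), (15,X), (15,Y), (20,X), (21,X), (22,Y), (23,X), (24,Y), (25,Y), (26,Y), (31,Y)
ranks: 7->1, 8->2, 9->3, 11->4, 15->5.5, 15->5.5, 20->7, 21->8, 22->9, 23->10, 24->11, 25->12, 26->13, 31->14
Step 2: Rank sum for X: R1 = 3 + 4 + 5.5 + 7 + 8 + 10 = 37.5.
Step 3: U_X = R1 - n1(n1+1)/2 = 37.5 - 6*7/2 = 37.5 - 21 = 16.5.
       U_Y = n1*n2 - U_X = 48 - 16.5 = 31.5.
Step 4: Ties are present, so use the tie-corrected normal approximation (with continuity correction) for the p-value.
Step 5: p-value = 0.365629; compare to alpha = 0.1. fail to reject H0.

U_X = 16.5, p = 0.365629, fail to reject H0 at alpha = 0.1.


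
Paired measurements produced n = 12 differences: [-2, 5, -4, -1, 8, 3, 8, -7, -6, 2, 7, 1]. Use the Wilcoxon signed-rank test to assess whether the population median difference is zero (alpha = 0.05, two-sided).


Step 1: Drop any zero differences (none here) and take |d_i|.
|d| = [2, 5, 4, 1, 8, 3, 8, 7, 6, 2, 7, 1]
Step 2: Midrank |d_i| (ties get averaged ranks).
ranks: |2|->3.5, |5|->7, |4|->6, |1|->1.5, |8|->11.5, |3|->5, |8|->11.5, |7|->9.5, |6|->8, |2|->3.5, |7|->9.5, |1|->1.5
Step 3: Attach original signs; sum ranks with positive sign and with negative sign.
W+ = 7 + 11.5 + 5 + 11.5 + 3.5 + 9.5 + 1.5 = 49.5
W- = 3.5 + 6 + 1.5 + 9.5 + 8 = 28.5
(Check: W+ + W- = 78 should equal n(n+1)/2 = 78.)
Step 4: Test statistic W = min(W+, W-) = 28.5.
Step 5: Ties in |d|, so use the tie-corrected normal approximation.
        E[W] = n(n+1)/4 = 12*13/4 = 39.
        Tie groups: |d|=1 (t=2), |d|=2 (t=2), |d|=7 (t=2), |d|=8 (t=2); sum(t^3 - t) = 24.
        Var[W] = n(n+1)(2n+1)/24 - sum(t^3-t)/48 = 3900/24 - 24/48 = 162.
        z = (W - E[W]) / sqrt(Var[W]) = (28.5 - 39) / 12.7279 = -0.8250.
        Two-sided p = 2*Phi(z) = 0.409395.
Step 6: alpha = 0.05. fail to reject H0.

W+ = 49.5, W- = 28.5, W = min = 28.5, p = 0.409395, fail to reject H0.


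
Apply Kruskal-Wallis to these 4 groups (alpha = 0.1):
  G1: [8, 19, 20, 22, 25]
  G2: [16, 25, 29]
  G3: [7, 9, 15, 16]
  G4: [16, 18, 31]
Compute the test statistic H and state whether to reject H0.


Step 1: Combine all N = 15 observations and assign midranks.
sorted (value, group, rank): (7,G3,1), (8,G1,2), (9,G3,3), (15,G3,4), (16,G2,6), (16,G3,6), (16,G4,6), (18,G4,8), (19,G1,9), (20,G1,10), (22,G1,11), (25,G1,12.5), (25,G2,12.5), (29,G2,14), (31,G4,15)
Step 2: Sum ranks within each group.
R_1 = 44.5 (n_1 = 5)
R_2 = 32.5 (n_2 = 3)
R_3 = 14 (n_3 = 4)
R_4 = 29 (n_4 = 3)
Step 3: H = 12/(N(N+1)) * sum(R_i^2/n_i) - 3(N+1)
     = 12/(15*16) * (44.5^2/5 + 32.5^2/3 + 14^2/4 + 29^2/3) - 3*16
     = 0.050000 * 1077.47 - 48
     = 5.873333.
Step 4: Ties present; correction factor C = 1 - 30/(15^3 - 15) = 0.991071. Corrected H = 5.873333 / 0.991071 = 5.926246.
Step 5: Under H0, H ~ chi^2(3); p-value = 0.115254.
Step 6: alpha = 0.1. fail to reject H0.

H = 5.9262, df = 3, p = 0.115254, fail to reject H0.


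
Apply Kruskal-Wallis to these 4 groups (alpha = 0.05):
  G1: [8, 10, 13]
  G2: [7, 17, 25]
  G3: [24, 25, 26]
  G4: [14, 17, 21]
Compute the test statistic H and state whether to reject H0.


Step 1: Combine all N = 12 observations and assign midranks.
sorted (value, group, rank): (7,G2,1), (8,G1,2), (10,G1,3), (13,G1,4), (14,G4,5), (17,G2,6.5), (17,G4,6.5), (21,G4,8), (24,G3,9), (25,G2,10.5), (25,G3,10.5), (26,G3,12)
Step 2: Sum ranks within each group.
R_1 = 9 (n_1 = 3)
R_2 = 18 (n_2 = 3)
R_3 = 31.5 (n_3 = 3)
R_4 = 19.5 (n_4 = 3)
Step 3: H = 12/(N(N+1)) * sum(R_i^2/n_i) - 3(N+1)
     = 12/(12*13) * (9^2/3 + 18^2/3 + 31.5^2/3 + 19.5^2/3) - 3*13
     = 0.076923 * 592.5 - 39
     = 6.576923.
Step 4: Ties present; correction factor C = 1 - 12/(12^3 - 12) = 0.993007. Corrected H = 6.576923 / 0.993007 = 6.623239.
Step 5: Under H0, H ~ chi^2(3); p-value = 0.084927.
Step 6: alpha = 0.05. fail to reject H0.

H = 6.6232, df = 3, p = 0.084927, fail to reject H0.


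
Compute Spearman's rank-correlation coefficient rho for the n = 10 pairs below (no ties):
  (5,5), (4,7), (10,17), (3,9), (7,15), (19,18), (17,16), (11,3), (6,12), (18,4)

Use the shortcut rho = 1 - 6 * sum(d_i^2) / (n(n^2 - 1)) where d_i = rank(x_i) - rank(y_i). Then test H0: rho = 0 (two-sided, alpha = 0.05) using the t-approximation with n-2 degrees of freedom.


Step 1: Rank x and y separately (midranks; no ties here).
rank(x): 5->3, 4->2, 10->6, 3->1, 7->5, 19->10, 17->8, 11->7, 6->4, 18->9
rank(y): 5->3, 7->4, 17->9, 9->5, 15->7, 18->10, 16->8, 3->1, 12->6, 4->2
Step 2: d_i = R_x(i) - R_y(i); compute d_i^2.
  (3-3)^2=0, (2-4)^2=4, (6-9)^2=9, (1-5)^2=16, (5-7)^2=4, (10-10)^2=0, (8-8)^2=0, (7-1)^2=36, (4-6)^2=4, (9-2)^2=49
sum(d^2) = 122.
Step 3: rho = 1 - 6*122 / (10*(10^2 - 1)) = 1 - 732/990 = 0.260606.
Step 4: Under H0, t = rho * sqrt((n-2)/(1-rho^2)) = 0.7635 ~ t(8).
Step 5: Two-sided p-value from the t-distribution with 8 df = 0.467089.
Step 6: alpha = 0.05. fail to reject H0.

rho = 0.2606, p = 0.467089, fail to reject H0 at alpha = 0.05.


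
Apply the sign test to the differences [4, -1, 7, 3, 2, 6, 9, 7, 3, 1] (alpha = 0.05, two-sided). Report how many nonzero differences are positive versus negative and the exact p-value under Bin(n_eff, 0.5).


Step 1: Discard zero differences. Original n = 10; n_eff = number of nonzero differences = 10.
Nonzero differences (with sign): +4, -1, +7, +3, +2, +6, +9, +7, +3, +1
Step 2: Count signs: positive = 9, negative = 1.
Step 3: Under H0: P(positive) = 0.5, so the number of positives S ~ Bin(10, 0.5).
Step 4: Two-sided exact p-value = sum of Bin(10,0.5) probabilities at or below the observed probability = 0.021484.
Step 5: alpha = 0.05. reject H0.

n_eff = 10, pos = 9, neg = 1, p = 0.021484, reject H0.


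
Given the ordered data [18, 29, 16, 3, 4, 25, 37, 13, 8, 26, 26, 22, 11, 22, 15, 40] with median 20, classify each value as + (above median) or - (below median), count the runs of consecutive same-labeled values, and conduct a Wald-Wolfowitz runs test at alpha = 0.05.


Step 1: Compute median = 20; label A = above, B = below.
Labels in order: BABBBAABBAAABABA  (n_A = 8, n_B = 8)
Step 2: Count runs R = 10.
Step 3: Under H0 (random ordering), E[R] = 2*n_A*n_B/(n_A+n_B) + 1 = 2*8*8/16 + 1 = 9.0000.
        Var[R] = 2*n_A*n_B*(2*n_A*n_B - n_A - n_B) / ((n_A+n_B)^2 * (n_A+n_B-1)) = 14336/3840 = 3.7333.
        SD[R] = 1.9322.
Step 4: Continuity-corrected z = (R - 0.5 - E[R]) / SD[R] = (10 - 0.5 - 9.0000) / 1.9322 = 0.2588.
Step 5: Two-sided p-value via normal approximation = 2*(1 - Phi(|z|)) = 0.795809.
Step 6: alpha = 0.05. fail to reject H0.

R = 10, z = 0.2588, p = 0.795809, fail to reject H0.


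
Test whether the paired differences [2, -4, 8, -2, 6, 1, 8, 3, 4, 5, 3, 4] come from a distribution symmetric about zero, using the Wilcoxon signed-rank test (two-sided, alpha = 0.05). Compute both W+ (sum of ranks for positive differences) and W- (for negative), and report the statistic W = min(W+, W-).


Step 1: Drop any zero differences (none here) and take |d_i|.
|d| = [2, 4, 8, 2, 6, 1, 8, 3, 4, 5, 3, 4]
Step 2: Midrank |d_i| (ties get averaged ranks).
ranks: |2|->2.5, |4|->7, |8|->11.5, |2|->2.5, |6|->10, |1|->1, |8|->11.5, |3|->4.5, |4|->7, |5|->9, |3|->4.5, |4|->7
Step 3: Attach original signs; sum ranks with positive sign and with negative sign.
W+ = 2.5 + 11.5 + 10 + 1 + 11.5 + 4.5 + 7 + 9 + 4.5 + 7 = 68.5
W- = 7 + 2.5 = 9.5
(Check: W+ + W- = 78 should equal n(n+1)/2 = 78.)
Step 4: Test statistic W = min(W+, W-) = 9.5.
Step 5: Ties in |d|, so use the tie-corrected normal approximation.
        E[W] = n(n+1)/4 = 12*13/4 = 39.
        Tie groups: |d|=2 (t=2), |d|=3 (t=2), |d|=4 (t=3), |d|=8 (t=2); sum(t^3 - t) = 42.
        Var[W] = n(n+1)(2n+1)/24 - sum(t^3-t)/48 = 3900/24 - 42/48 = 161.625.
        z = (W - E[W]) / sqrt(Var[W]) = (9.5 - 39) / 12.7132 = -2.3204.
        Two-sided p = 2*Phi(z) = 0.020318.
Step 6: alpha = 0.05. reject H0.

W+ = 68.5, W- = 9.5, W = min = 9.5, p = 0.020318, reject H0.


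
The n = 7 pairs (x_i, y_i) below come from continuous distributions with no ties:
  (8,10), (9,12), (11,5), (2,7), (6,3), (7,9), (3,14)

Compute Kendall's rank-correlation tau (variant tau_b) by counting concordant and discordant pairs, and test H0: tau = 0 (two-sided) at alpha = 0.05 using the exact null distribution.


Step 1: Enumerate the 21 unordered pairs (i,j) with i<j and classify each by sign(x_j-x_i) * sign(y_j-y_i).
  (1,2):dx=+1,dy=+2->C; (1,3):dx=+3,dy=-5->D; (1,4):dx=-6,dy=-3->C; (1,5):dx=-2,dy=-7->C
  (1,6):dx=-1,dy=-1->C; (1,7):dx=-5,dy=+4->D; (2,3):dx=+2,dy=-7->D; (2,4):dx=-7,dy=-5->C
  (2,5):dx=-3,dy=-9->C; (2,6):dx=-2,dy=-3->C; (2,7):dx=-6,dy=+2->D; (3,4):dx=-9,dy=+2->D
  (3,5):dx=-5,dy=-2->C; (3,6):dx=-4,dy=+4->D; (3,7):dx=-8,dy=+9->D; (4,5):dx=+4,dy=-4->D
  (4,6):dx=+5,dy=+2->C; (4,7):dx=+1,dy=+7->C; (5,6):dx=+1,dy=+6->C; (5,7):dx=-3,dy=+11->D
  (6,7):dx=-4,dy=+5->D
Step 2: C = 11, D = 10, total pairs = 21.
Step 3: tau = (C - D)/(n(n-1)/2) = (11 - 10)/21 = 0.047619.
Step 4: Exact two-sided p-value (enumerate n! = 5040 permutations of y under H0): p = 1.000000.
Step 5: alpha = 0.05. fail to reject H0.

tau_b = 0.0476 (C=11, D=10), p = 1.000000, fail to reject H0.


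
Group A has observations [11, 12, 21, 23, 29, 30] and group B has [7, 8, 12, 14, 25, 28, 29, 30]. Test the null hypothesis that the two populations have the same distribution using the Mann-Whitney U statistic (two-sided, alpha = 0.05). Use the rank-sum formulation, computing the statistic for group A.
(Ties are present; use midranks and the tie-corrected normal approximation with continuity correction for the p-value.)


Step 1: Combine and sort all 14 observations; assign midranks.
sorted (value, group): (7,Y), (8,Y), (11,X), (12,X), (12,Y), (14,Y), (21,X), (23,X), (25,Y), (28,Y), (29,X), (29,Y), (30,X), (30,Y)
ranks: 7->1, 8->2, 11->3, 12->4.5, 12->4.5, 14->6, 21->7, 23->8, 25->9, 28->10, 29->11.5, 29->11.5, 30->13.5, 30->13.5
Step 2: Rank sum for X: R1 = 3 + 4.5 + 7 + 8 + 11.5 + 13.5 = 47.5.
Step 3: U_X = R1 - n1(n1+1)/2 = 47.5 - 6*7/2 = 47.5 - 21 = 26.5.
       U_Y = n1*n2 - U_X = 48 - 26.5 = 21.5.
Step 4: Ties are present, so use the tie-corrected normal approximation (with continuity correction) for the p-value.
Step 5: p-value = 0.795593; compare to alpha = 0.05. fail to reject H0.

U_X = 26.5, p = 0.795593, fail to reject H0 at alpha = 0.05.


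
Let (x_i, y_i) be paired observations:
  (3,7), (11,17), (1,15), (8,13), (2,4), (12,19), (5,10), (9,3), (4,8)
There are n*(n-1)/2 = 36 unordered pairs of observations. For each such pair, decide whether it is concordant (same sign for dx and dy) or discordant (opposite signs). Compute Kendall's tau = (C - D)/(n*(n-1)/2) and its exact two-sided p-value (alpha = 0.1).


Step 1: Enumerate the 36 unordered pairs (i,j) with i<j and classify each by sign(x_j-x_i) * sign(y_j-y_i).
  (1,2):dx=+8,dy=+10->C; (1,3):dx=-2,dy=+8->D; (1,4):dx=+5,dy=+6->C; (1,5):dx=-1,dy=-3->C
  (1,6):dx=+9,dy=+12->C; (1,7):dx=+2,dy=+3->C; (1,8):dx=+6,dy=-4->D; (1,9):dx=+1,dy=+1->C
  (2,3):dx=-10,dy=-2->C; (2,4):dx=-3,dy=-4->C; (2,5):dx=-9,dy=-13->C; (2,6):dx=+1,dy=+2->C
  (2,7):dx=-6,dy=-7->C; (2,8):dx=-2,dy=-14->C; (2,9):dx=-7,dy=-9->C; (3,4):dx=+7,dy=-2->D
  (3,5):dx=+1,dy=-11->D; (3,6):dx=+11,dy=+4->C; (3,7):dx=+4,dy=-5->D; (3,8):dx=+8,dy=-12->D
  (3,9):dx=+3,dy=-7->D; (4,5):dx=-6,dy=-9->C; (4,6):dx=+4,dy=+6->C; (4,7):dx=-3,dy=-3->C
  (4,8):dx=+1,dy=-10->D; (4,9):dx=-4,dy=-5->C; (5,6):dx=+10,dy=+15->C; (5,7):dx=+3,dy=+6->C
  (5,8):dx=+7,dy=-1->D; (5,9):dx=+2,dy=+4->C; (6,7):dx=-7,dy=-9->C; (6,8):dx=-3,dy=-16->C
  (6,9):dx=-8,dy=-11->C; (7,8):dx=+4,dy=-7->D; (7,9):dx=-1,dy=-2->C; (8,9):dx=-5,dy=+5->D
Step 2: C = 25, D = 11, total pairs = 36.
Step 3: tau = (C - D)/(n(n-1)/2) = (25 - 11)/36 = 0.388889.
Step 4: Exact two-sided p-value (enumerate n! = 362880 permutations of y under H0): p = 0.180181.
Step 5: alpha = 0.1. fail to reject H0.

tau_b = 0.3889 (C=25, D=11), p = 0.180181, fail to reject H0.


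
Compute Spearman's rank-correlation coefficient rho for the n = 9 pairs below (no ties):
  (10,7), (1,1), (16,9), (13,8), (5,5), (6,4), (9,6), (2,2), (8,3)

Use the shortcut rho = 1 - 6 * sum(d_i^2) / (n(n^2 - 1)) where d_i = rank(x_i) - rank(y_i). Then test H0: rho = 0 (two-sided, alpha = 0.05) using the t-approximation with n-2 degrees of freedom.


Step 1: Rank x and y separately (midranks; no ties here).
rank(x): 10->7, 1->1, 16->9, 13->8, 5->3, 6->4, 9->6, 2->2, 8->5
rank(y): 7->7, 1->1, 9->9, 8->8, 5->5, 4->4, 6->6, 2->2, 3->3
Step 2: d_i = R_x(i) - R_y(i); compute d_i^2.
  (7-7)^2=0, (1-1)^2=0, (9-9)^2=0, (8-8)^2=0, (3-5)^2=4, (4-4)^2=0, (6-6)^2=0, (2-2)^2=0, (5-3)^2=4
sum(d^2) = 8.
Step 3: rho = 1 - 6*8 / (9*(9^2 - 1)) = 1 - 48/720 = 0.933333.
Step 4: Under H0, t = rho * sqrt((n-2)/(1-rho^2)) = 6.8783 ~ t(7).
Step 5: Two-sided p-value from the t-distribution with 7 df = 0.000236.
Step 6: alpha = 0.05. reject H0.

rho = 0.9333, p = 0.000236, reject H0 at alpha = 0.05.


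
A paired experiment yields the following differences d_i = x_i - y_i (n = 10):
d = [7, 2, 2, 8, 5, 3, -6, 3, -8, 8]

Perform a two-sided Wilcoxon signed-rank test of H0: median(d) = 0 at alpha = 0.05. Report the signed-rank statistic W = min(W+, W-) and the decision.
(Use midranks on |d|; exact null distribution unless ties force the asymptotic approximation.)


Step 1: Drop any zero differences (none here) and take |d_i|.
|d| = [7, 2, 2, 8, 5, 3, 6, 3, 8, 8]
Step 2: Midrank |d_i| (ties get averaged ranks).
ranks: |7|->7, |2|->1.5, |2|->1.5, |8|->9, |5|->5, |3|->3.5, |6|->6, |3|->3.5, |8|->9, |8|->9
Step 3: Attach original signs; sum ranks with positive sign and with negative sign.
W+ = 7 + 1.5 + 1.5 + 9 + 5 + 3.5 + 3.5 + 9 = 40
W- = 6 + 9 = 15
(Check: W+ + W- = 55 should equal n(n+1)/2 = 55.)
Step 4: Test statistic W = min(W+, W-) = 15.
Step 5: Ties in |d|, so use the tie-corrected normal approximation.
        E[W] = n(n+1)/4 = 10*11/4 = 27.5.
        Tie groups: |d|=2 (t=2), |d|=3 (t=2), |d|=8 (t=3); sum(t^3 - t) = 36.
        Var[W] = n(n+1)(2n+1)/24 - sum(t^3-t)/48 = 2310/24 - 36/48 = 95.5.
        z = (W - E[W]) / sqrt(Var[W]) = (15 - 27.5) / 9.7724 = -1.2791.
        Two-sided p = 2*Phi(z) = 0.200858.
Step 6: alpha = 0.05. fail to reject H0.

W+ = 40, W- = 15, W = min = 15, p = 0.200858, fail to reject H0.


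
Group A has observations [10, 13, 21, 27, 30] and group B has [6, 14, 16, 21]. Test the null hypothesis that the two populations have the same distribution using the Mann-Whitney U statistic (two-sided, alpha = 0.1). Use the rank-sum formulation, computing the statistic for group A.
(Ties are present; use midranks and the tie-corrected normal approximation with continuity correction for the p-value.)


Step 1: Combine and sort all 9 observations; assign midranks.
sorted (value, group): (6,Y), (10,X), (13,X), (14,Y), (16,Y), (21,X), (21,Y), (27,X), (30,X)
ranks: 6->1, 10->2, 13->3, 14->4, 16->5, 21->6.5, 21->6.5, 27->8, 30->9
Step 2: Rank sum for X: R1 = 2 + 3 + 6.5 + 8 + 9 = 28.5.
Step 3: U_X = R1 - n1(n1+1)/2 = 28.5 - 5*6/2 = 28.5 - 15 = 13.5.
       U_Y = n1*n2 - U_X = 20 - 13.5 = 6.5.
Step 4: Ties are present, so use the tie-corrected normal approximation (with continuity correction) for the p-value.
Step 5: p-value = 0.460558; compare to alpha = 0.1. fail to reject H0.

U_X = 13.5, p = 0.460558, fail to reject H0 at alpha = 0.1.


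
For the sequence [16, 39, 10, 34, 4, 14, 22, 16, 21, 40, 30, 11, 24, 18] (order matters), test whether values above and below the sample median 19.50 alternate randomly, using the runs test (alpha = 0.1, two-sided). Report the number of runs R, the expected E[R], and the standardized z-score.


Step 1: Compute median = 19.50; label A = above, B = below.
Labels in order: BABABBABAAABAB  (n_A = 7, n_B = 7)
Step 2: Count runs R = 11.
Step 3: Under H0 (random ordering), E[R] = 2*n_A*n_B/(n_A+n_B) + 1 = 2*7*7/14 + 1 = 8.0000.
        Var[R] = 2*n_A*n_B*(2*n_A*n_B - n_A - n_B) / ((n_A+n_B)^2 * (n_A+n_B-1)) = 8232/2548 = 3.2308.
        SD[R] = 1.7974.
Step 4: Continuity-corrected z = (R - 0.5 - E[R]) / SD[R] = (11 - 0.5 - 8.0000) / 1.7974 = 1.3909.
Step 5: Two-sided p-value via normal approximation = 2*(1 - Phi(|z|)) = 0.164264.
Step 6: alpha = 0.1. fail to reject H0.

R = 11, z = 1.3909, p = 0.164264, fail to reject H0.


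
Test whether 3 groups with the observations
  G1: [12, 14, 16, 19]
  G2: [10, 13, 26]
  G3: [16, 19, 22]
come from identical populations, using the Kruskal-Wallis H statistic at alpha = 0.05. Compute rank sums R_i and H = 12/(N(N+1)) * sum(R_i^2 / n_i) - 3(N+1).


Step 1: Combine all N = 10 observations and assign midranks.
sorted (value, group, rank): (10,G2,1), (12,G1,2), (13,G2,3), (14,G1,4), (16,G1,5.5), (16,G3,5.5), (19,G1,7.5), (19,G3,7.5), (22,G3,9), (26,G2,10)
Step 2: Sum ranks within each group.
R_1 = 19 (n_1 = 4)
R_2 = 14 (n_2 = 3)
R_3 = 22 (n_3 = 3)
Step 3: H = 12/(N(N+1)) * sum(R_i^2/n_i) - 3(N+1)
     = 12/(10*11) * (19^2/4 + 14^2/3 + 22^2/3) - 3*11
     = 0.109091 * 316.917 - 33
     = 1.572727.
Step 4: Ties present; correction factor C = 1 - 12/(10^3 - 10) = 0.987879. Corrected H = 1.572727 / 0.987879 = 1.592025.
Step 5: Under H0, H ~ chi^2(2); p-value = 0.451124.
Step 6: alpha = 0.05. fail to reject H0.

H = 1.5920, df = 2, p = 0.451124, fail to reject H0.


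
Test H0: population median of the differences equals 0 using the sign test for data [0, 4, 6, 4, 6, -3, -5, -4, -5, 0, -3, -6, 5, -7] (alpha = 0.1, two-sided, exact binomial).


Step 1: Discard zero differences. Original n = 14; n_eff = number of nonzero differences = 12.
Nonzero differences (with sign): +4, +6, +4, +6, -3, -5, -4, -5, -3, -6, +5, -7
Step 2: Count signs: positive = 5, negative = 7.
Step 3: Under H0: P(positive) = 0.5, so the number of positives S ~ Bin(12, 0.5).
Step 4: Two-sided exact p-value = sum of Bin(12,0.5) probabilities at or below the observed probability = 0.774414.
Step 5: alpha = 0.1. fail to reject H0.

n_eff = 12, pos = 5, neg = 7, p = 0.774414, fail to reject H0.


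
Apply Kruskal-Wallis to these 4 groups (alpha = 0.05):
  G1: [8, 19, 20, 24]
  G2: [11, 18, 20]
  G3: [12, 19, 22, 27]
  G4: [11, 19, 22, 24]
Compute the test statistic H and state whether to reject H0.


Step 1: Combine all N = 15 observations and assign midranks.
sorted (value, group, rank): (8,G1,1), (11,G2,2.5), (11,G4,2.5), (12,G3,4), (18,G2,5), (19,G1,7), (19,G3,7), (19,G4,7), (20,G1,9.5), (20,G2,9.5), (22,G3,11.5), (22,G4,11.5), (24,G1,13.5), (24,G4,13.5), (27,G3,15)
Step 2: Sum ranks within each group.
R_1 = 31 (n_1 = 4)
R_2 = 17 (n_2 = 3)
R_3 = 37.5 (n_3 = 4)
R_4 = 34.5 (n_4 = 4)
Step 3: H = 12/(N(N+1)) * sum(R_i^2/n_i) - 3(N+1)
     = 12/(15*16) * (31^2/4 + 17^2/3 + 37.5^2/4 + 34.5^2/4) - 3*16
     = 0.050000 * 985.708 - 48
     = 1.285417.
Step 4: Ties present; correction factor C = 1 - 48/(15^3 - 15) = 0.985714. Corrected H = 1.285417 / 0.985714 = 1.304046.
Step 5: Under H0, H ~ chi^2(3); p-value = 0.728173.
Step 6: alpha = 0.05. fail to reject H0.

H = 1.3040, df = 3, p = 0.728173, fail to reject H0.


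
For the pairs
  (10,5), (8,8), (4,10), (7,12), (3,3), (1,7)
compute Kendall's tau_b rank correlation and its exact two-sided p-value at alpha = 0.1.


Step 1: Enumerate the 15 unordered pairs (i,j) with i<j and classify each by sign(x_j-x_i) * sign(y_j-y_i).
  (1,2):dx=-2,dy=+3->D; (1,3):dx=-6,dy=+5->D; (1,4):dx=-3,dy=+7->D; (1,5):dx=-7,dy=-2->C
  (1,6):dx=-9,dy=+2->D; (2,3):dx=-4,dy=+2->D; (2,4):dx=-1,dy=+4->D; (2,5):dx=-5,dy=-5->C
  (2,6):dx=-7,dy=-1->C; (3,4):dx=+3,dy=+2->C; (3,5):dx=-1,dy=-7->C; (3,6):dx=-3,dy=-3->C
  (4,5):dx=-4,dy=-9->C; (4,6):dx=-6,dy=-5->C; (5,6):dx=-2,dy=+4->D
Step 2: C = 8, D = 7, total pairs = 15.
Step 3: tau = (C - D)/(n(n-1)/2) = (8 - 7)/15 = 0.066667.
Step 4: Exact two-sided p-value (enumerate n! = 720 permutations of y under H0): p = 1.000000.
Step 5: alpha = 0.1. fail to reject H0.

tau_b = 0.0667 (C=8, D=7), p = 1.000000, fail to reject H0.


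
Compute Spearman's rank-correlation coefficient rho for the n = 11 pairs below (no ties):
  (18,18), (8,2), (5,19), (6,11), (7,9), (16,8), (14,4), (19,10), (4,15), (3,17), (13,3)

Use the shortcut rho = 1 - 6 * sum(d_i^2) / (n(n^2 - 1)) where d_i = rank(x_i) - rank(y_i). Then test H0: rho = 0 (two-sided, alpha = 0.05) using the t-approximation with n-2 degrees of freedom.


Step 1: Rank x and y separately (midranks; no ties here).
rank(x): 18->10, 8->6, 5->3, 6->4, 7->5, 16->9, 14->8, 19->11, 4->2, 3->1, 13->7
rank(y): 18->10, 2->1, 19->11, 11->7, 9->5, 8->4, 4->3, 10->6, 15->8, 17->9, 3->2
Step 2: d_i = R_x(i) - R_y(i); compute d_i^2.
  (10-10)^2=0, (6-1)^2=25, (3-11)^2=64, (4-7)^2=9, (5-5)^2=0, (9-4)^2=25, (8-3)^2=25, (11-6)^2=25, (2-8)^2=36, (1-9)^2=64, (7-2)^2=25
sum(d^2) = 298.
Step 3: rho = 1 - 6*298 / (11*(11^2 - 1)) = 1 - 1788/1320 = -0.354545.
Step 4: Under H0, t = rho * sqrt((n-2)/(1-rho^2)) = -1.1375 ~ t(9).
Step 5: Two-sided p-value from the t-distribution with 9 df = 0.284693.
Step 6: alpha = 0.05. fail to reject H0.

rho = -0.3545, p = 0.284693, fail to reject H0 at alpha = 0.05.


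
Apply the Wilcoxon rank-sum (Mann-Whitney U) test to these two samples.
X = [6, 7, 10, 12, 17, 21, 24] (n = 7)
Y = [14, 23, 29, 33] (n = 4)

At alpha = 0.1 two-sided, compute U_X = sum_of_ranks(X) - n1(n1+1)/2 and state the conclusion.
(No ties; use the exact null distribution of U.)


Step 1: Combine and sort all 11 observations; assign midranks.
sorted (value, group): (6,X), (7,X), (10,X), (12,X), (14,Y), (17,X), (21,X), (23,Y), (24,X), (29,Y), (33,Y)
ranks: 6->1, 7->2, 10->3, 12->4, 14->5, 17->6, 21->7, 23->8, 24->9, 29->10, 33->11
Step 2: Rank sum for X: R1 = 1 + 2 + 3 + 4 + 6 + 7 + 9 = 32.
Step 3: U_X = R1 - n1(n1+1)/2 = 32 - 7*8/2 = 32 - 28 = 4.
       U_Y = n1*n2 - U_X = 28 - 4 = 24.
Step 4: No ties, so the exact null distribution of U (based on enumerating the C(11,7) = 330 equally likely rank assignments) gives the two-sided p-value.
Step 5: p-value = 0.072727; compare to alpha = 0.1. reject H0.

U_X = 4, p = 0.072727, reject H0 at alpha = 0.1.


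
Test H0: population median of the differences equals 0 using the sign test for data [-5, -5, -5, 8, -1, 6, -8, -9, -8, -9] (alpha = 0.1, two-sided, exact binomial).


Step 1: Discard zero differences. Original n = 10; n_eff = number of nonzero differences = 10.
Nonzero differences (with sign): -5, -5, -5, +8, -1, +6, -8, -9, -8, -9
Step 2: Count signs: positive = 2, negative = 8.
Step 3: Under H0: P(positive) = 0.5, so the number of positives S ~ Bin(10, 0.5).
Step 4: Two-sided exact p-value = sum of Bin(10,0.5) probabilities at or below the observed probability = 0.109375.
Step 5: alpha = 0.1. fail to reject H0.

n_eff = 10, pos = 2, neg = 8, p = 0.109375, fail to reject H0.


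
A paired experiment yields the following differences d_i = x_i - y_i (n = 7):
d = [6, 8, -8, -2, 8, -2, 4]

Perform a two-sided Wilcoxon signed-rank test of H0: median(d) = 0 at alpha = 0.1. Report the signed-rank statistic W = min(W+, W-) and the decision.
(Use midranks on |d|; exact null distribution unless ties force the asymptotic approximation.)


Step 1: Drop any zero differences (none here) and take |d_i|.
|d| = [6, 8, 8, 2, 8, 2, 4]
Step 2: Midrank |d_i| (ties get averaged ranks).
ranks: |6|->4, |8|->6, |8|->6, |2|->1.5, |8|->6, |2|->1.5, |4|->3
Step 3: Attach original signs; sum ranks with positive sign and with negative sign.
W+ = 4 + 6 + 6 + 3 = 19
W- = 6 + 1.5 + 1.5 = 9
(Check: W+ + W- = 28 should equal n(n+1)/2 = 28.)
Step 4: Test statistic W = min(W+, W-) = 9.
Step 5: Ties in |d|, so use the tie-corrected normal approximation.
        E[W] = n(n+1)/4 = 7*8/4 = 14.
        Tie groups: |d|=2 (t=2), |d|=8 (t=3); sum(t^3 - t) = 30.
        Var[W] = n(n+1)(2n+1)/24 - sum(t^3-t)/48 = 840/24 - 30/48 = 34.375.
        z = (W - E[W]) / sqrt(Var[W]) = (9 - 14) / 5.8630 = -0.8528.
        Two-sided p = 2*Phi(z) = 0.393769.
Step 6: alpha = 0.1. fail to reject H0.

W+ = 19, W- = 9, W = min = 9, p = 0.393769, fail to reject H0.


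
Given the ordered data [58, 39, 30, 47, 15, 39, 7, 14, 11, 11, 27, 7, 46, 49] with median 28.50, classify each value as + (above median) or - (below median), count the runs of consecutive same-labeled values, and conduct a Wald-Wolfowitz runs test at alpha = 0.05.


Step 1: Compute median = 28.50; label A = above, B = below.
Labels in order: AAAABABBBBBBAA  (n_A = 7, n_B = 7)
Step 2: Count runs R = 5.
Step 3: Under H0 (random ordering), E[R] = 2*n_A*n_B/(n_A+n_B) + 1 = 2*7*7/14 + 1 = 8.0000.
        Var[R] = 2*n_A*n_B*(2*n_A*n_B - n_A - n_B) / ((n_A+n_B)^2 * (n_A+n_B-1)) = 8232/2548 = 3.2308.
        SD[R] = 1.7974.
Step 4: Continuity-corrected z = (R + 0.5 - E[R]) / SD[R] = (5 + 0.5 - 8.0000) / 1.7974 = -1.3909.
Step 5: Two-sided p-value via normal approximation = 2*(1 - Phi(|z|)) = 0.164264.
Step 6: alpha = 0.05. fail to reject H0.

R = 5, z = -1.3909, p = 0.164264, fail to reject H0.


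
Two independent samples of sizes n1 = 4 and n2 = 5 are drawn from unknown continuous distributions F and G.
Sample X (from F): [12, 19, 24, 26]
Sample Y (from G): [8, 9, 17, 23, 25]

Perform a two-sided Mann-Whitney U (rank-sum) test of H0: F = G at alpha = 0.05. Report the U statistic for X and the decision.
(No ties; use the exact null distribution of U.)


Step 1: Combine and sort all 9 observations; assign midranks.
sorted (value, group): (8,Y), (9,Y), (12,X), (17,Y), (19,X), (23,Y), (24,X), (25,Y), (26,X)
ranks: 8->1, 9->2, 12->3, 17->4, 19->5, 23->6, 24->7, 25->8, 26->9
Step 2: Rank sum for X: R1 = 3 + 5 + 7 + 9 = 24.
Step 3: U_X = R1 - n1(n1+1)/2 = 24 - 4*5/2 = 24 - 10 = 14.
       U_Y = n1*n2 - U_X = 20 - 14 = 6.
Step 4: No ties, so the exact null distribution of U (based on enumerating the C(9,4) = 126 equally likely rank assignments) gives the two-sided p-value.
Step 5: p-value = 0.412698; compare to alpha = 0.05. fail to reject H0.

U_X = 14, p = 0.412698, fail to reject H0 at alpha = 0.05.


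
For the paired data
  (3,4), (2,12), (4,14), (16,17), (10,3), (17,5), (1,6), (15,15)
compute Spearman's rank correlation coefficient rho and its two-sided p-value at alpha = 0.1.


Step 1: Rank x and y separately (midranks; no ties here).
rank(x): 3->3, 2->2, 4->4, 16->7, 10->5, 17->8, 1->1, 15->6
rank(y): 4->2, 12->5, 14->6, 17->8, 3->1, 5->3, 6->4, 15->7
Step 2: d_i = R_x(i) - R_y(i); compute d_i^2.
  (3-2)^2=1, (2-5)^2=9, (4-6)^2=4, (7-8)^2=1, (5-1)^2=16, (8-3)^2=25, (1-4)^2=9, (6-7)^2=1
sum(d^2) = 66.
Step 3: rho = 1 - 6*66 / (8*(8^2 - 1)) = 1 - 396/504 = 0.214286.
Step 4: Under H0, t = rho * sqrt((n-2)/(1-rho^2)) = 0.5374 ~ t(6).
Step 5: Two-sided p-value from the t-distribution with 6 df = 0.610344.
Step 6: alpha = 0.1. fail to reject H0.

rho = 0.2143, p = 0.610344, fail to reject H0 at alpha = 0.1.


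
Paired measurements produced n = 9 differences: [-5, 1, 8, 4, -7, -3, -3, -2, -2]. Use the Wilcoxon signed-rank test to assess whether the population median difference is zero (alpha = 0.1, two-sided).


Step 1: Drop any zero differences (none here) and take |d_i|.
|d| = [5, 1, 8, 4, 7, 3, 3, 2, 2]
Step 2: Midrank |d_i| (ties get averaged ranks).
ranks: |5|->7, |1|->1, |8|->9, |4|->6, |7|->8, |3|->4.5, |3|->4.5, |2|->2.5, |2|->2.5
Step 3: Attach original signs; sum ranks with positive sign and with negative sign.
W+ = 1 + 9 + 6 = 16
W- = 7 + 8 + 4.5 + 4.5 + 2.5 + 2.5 = 29
(Check: W+ + W- = 45 should equal n(n+1)/2 = 45.)
Step 4: Test statistic W = min(W+, W-) = 16.
Step 5: Ties in |d|, so use the tie-corrected normal approximation.
        E[W] = n(n+1)/4 = 9*10/4 = 22.5.
        Tie groups: |d|=2 (t=2), |d|=3 (t=2); sum(t^3 - t) = 12.
        Var[W] = n(n+1)(2n+1)/24 - sum(t^3-t)/48 = 1710/24 - 12/48 = 71.
        z = (W - E[W]) / sqrt(Var[W]) = (16 - 22.5) / 8.4261 = -0.7714.
        Two-sided p = 2*Phi(z) = 0.440465.
Step 6: alpha = 0.1. fail to reject H0.

W+ = 16, W- = 29, W = min = 16, p = 0.440465, fail to reject H0.


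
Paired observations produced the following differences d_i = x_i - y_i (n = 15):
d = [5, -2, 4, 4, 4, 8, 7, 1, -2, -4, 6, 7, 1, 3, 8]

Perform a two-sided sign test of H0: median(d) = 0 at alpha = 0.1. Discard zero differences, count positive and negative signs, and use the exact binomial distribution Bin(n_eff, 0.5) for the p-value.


Step 1: Discard zero differences. Original n = 15; n_eff = number of nonzero differences = 15.
Nonzero differences (with sign): +5, -2, +4, +4, +4, +8, +7, +1, -2, -4, +6, +7, +1, +3, +8
Step 2: Count signs: positive = 12, negative = 3.
Step 3: Under H0: P(positive) = 0.5, so the number of positives S ~ Bin(15, 0.5).
Step 4: Two-sided exact p-value = sum of Bin(15,0.5) probabilities at or below the observed probability = 0.035156.
Step 5: alpha = 0.1. reject H0.

n_eff = 15, pos = 12, neg = 3, p = 0.035156, reject H0.


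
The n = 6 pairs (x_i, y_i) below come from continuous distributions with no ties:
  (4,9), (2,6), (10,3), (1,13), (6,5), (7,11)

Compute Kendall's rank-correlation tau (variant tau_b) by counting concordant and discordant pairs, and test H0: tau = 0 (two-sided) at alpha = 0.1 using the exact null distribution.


Step 1: Enumerate the 15 unordered pairs (i,j) with i<j and classify each by sign(x_j-x_i) * sign(y_j-y_i).
  (1,2):dx=-2,dy=-3->C; (1,3):dx=+6,dy=-6->D; (1,4):dx=-3,dy=+4->D; (1,5):dx=+2,dy=-4->D
  (1,6):dx=+3,dy=+2->C; (2,3):dx=+8,dy=-3->D; (2,4):dx=-1,dy=+7->D; (2,5):dx=+4,dy=-1->D
  (2,6):dx=+5,dy=+5->C; (3,4):dx=-9,dy=+10->D; (3,5):dx=-4,dy=+2->D; (3,6):dx=-3,dy=+8->D
  (4,5):dx=+5,dy=-8->D; (4,6):dx=+6,dy=-2->D; (5,6):dx=+1,dy=+6->C
Step 2: C = 4, D = 11, total pairs = 15.
Step 3: tau = (C - D)/(n(n-1)/2) = (4 - 11)/15 = -0.466667.
Step 4: Exact two-sided p-value (enumerate n! = 720 permutations of y under H0): p = 0.272222.
Step 5: alpha = 0.1. fail to reject H0.

tau_b = -0.4667 (C=4, D=11), p = 0.272222, fail to reject H0.


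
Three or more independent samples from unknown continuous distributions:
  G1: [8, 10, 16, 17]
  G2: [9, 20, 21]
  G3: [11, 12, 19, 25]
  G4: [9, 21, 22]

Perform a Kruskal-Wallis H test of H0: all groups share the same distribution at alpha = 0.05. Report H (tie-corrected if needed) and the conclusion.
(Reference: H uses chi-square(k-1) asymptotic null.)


Step 1: Combine all N = 14 observations and assign midranks.
sorted (value, group, rank): (8,G1,1), (9,G2,2.5), (9,G4,2.5), (10,G1,4), (11,G3,5), (12,G3,6), (16,G1,7), (17,G1,8), (19,G3,9), (20,G2,10), (21,G2,11.5), (21,G4,11.5), (22,G4,13), (25,G3,14)
Step 2: Sum ranks within each group.
R_1 = 20 (n_1 = 4)
R_2 = 24 (n_2 = 3)
R_3 = 34 (n_3 = 4)
R_4 = 27 (n_4 = 3)
Step 3: H = 12/(N(N+1)) * sum(R_i^2/n_i) - 3(N+1)
     = 12/(14*15) * (20^2/4 + 24^2/3 + 34^2/4 + 27^2/3) - 3*15
     = 0.057143 * 824 - 45
     = 2.085714.
Step 4: Ties present; correction factor C = 1 - 12/(14^3 - 14) = 0.995604. Corrected H = 2.085714 / 0.995604 = 2.094923.
Step 5: Under H0, H ~ chi^2(3); p-value = 0.552941.
Step 6: alpha = 0.05. fail to reject H0.

H = 2.0949, df = 3, p = 0.552941, fail to reject H0.


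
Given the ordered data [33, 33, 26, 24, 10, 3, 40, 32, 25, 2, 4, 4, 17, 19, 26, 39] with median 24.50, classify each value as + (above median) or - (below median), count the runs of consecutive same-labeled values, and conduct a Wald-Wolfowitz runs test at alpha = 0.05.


Step 1: Compute median = 24.50; label A = above, B = below.
Labels in order: AAABBBAAABBBBBAA  (n_A = 8, n_B = 8)
Step 2: Count runs R = 5.
Step 3: Under H0 (random ordering), E[R] = 2*n_A*n_B/(n_A+n_B) + 1 = 2*8*8/16 + 1 = 9.0000.
        Var[R] = 2*n_A*n_B*(2*n_A*n_B - n_A - n_B) / ((n_A+n_B)^2 * (n_A+n_B-1)) = 14336/3840 = 3.7333.
        SD[R] = 1.9322.
Step 4: Continuity-corrected z = (R + 0.5 - E[R]) / SD[R] = (5 + 0.5 - 9.0000) / 1.9322 = -1.8114.
Step 5: Two-sided p-value via normal approximation = 2*(1 - Phi(|z|)) = 0.070076.
Step 6: alpha = 0.05. fail to reject H0.

R = 5, z = -1.8114, p = 0.070076, fail to reject H0.


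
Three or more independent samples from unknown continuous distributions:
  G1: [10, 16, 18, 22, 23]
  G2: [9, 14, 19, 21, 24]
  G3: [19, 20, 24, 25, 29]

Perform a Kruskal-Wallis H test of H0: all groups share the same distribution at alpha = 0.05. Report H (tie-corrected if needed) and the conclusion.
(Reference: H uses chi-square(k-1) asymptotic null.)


Step 1: Combine all N = 15 observations and assign midranks.
sorted (value, group, rank): (9,G2,1), (10,G1,2), (14,G2,3), (16,G1,4), (18,G1,5), (19,G2,6.5), (19,G3,6.5), (20,G3,8), (21,G2,9), (22,G1,10), (23,G1,11), (24,G2,12.5), (24,G3,12.5), (25,G3,14), (29,G3,15)
Step 2: Sum ranks within each group.
R_1 = 32 (n_1 = 5)
R_2 = 32 (n_2 = 5)
R_3 = 56 (n_3 = 5)
Step 3: H = 12/(N(N+1)) * sum(R_i^2/n_i) - 3(N+1)
     = 12/(15*16) * (32^2/5 + 32^2/5 + 56^2/5) - 3*16
     = 0.050000 * 1036.8 - 48
     = 3.840000.
Step 4: Ties present; correction factor C = 1 - 12/(15^3 - 15) = 0.996429. Corrected H = 3.840000 / 0.996429 = 3.853763.
Step 5: Under H0, H ~ chi^2(2); p-value = 0.145602.
Step 6: alpha = 0.05. fail to reject H0.

H = 3.8538, df = 2, p = 0.145602, fail to reject H0.


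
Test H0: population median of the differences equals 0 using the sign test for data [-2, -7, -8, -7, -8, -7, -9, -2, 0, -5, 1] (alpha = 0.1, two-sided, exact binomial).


Step 1: Discard zero differences. Original n = 11; n_eff = number of nonzero differences = 10.
Nonzero differences (with sign): -2, -7, -8, -7, -8, -7, -9, -2, -5, +1
Step 2: Count signs: positive = 1, negative = 9.
Step 3: Under H0: P(positive) = 0.5, so the number of positives S ~ Bin(10, 0.5).
Step 4: Two-sided exact p-value = sum of Bin(10,0.5) probabilities at or below the observed probability = 0.021484.
Step 5: alpha = 0.1. reject H0.

n_eff = 10, pos = 1, neg = 9, p = 0.021484, reject H0.


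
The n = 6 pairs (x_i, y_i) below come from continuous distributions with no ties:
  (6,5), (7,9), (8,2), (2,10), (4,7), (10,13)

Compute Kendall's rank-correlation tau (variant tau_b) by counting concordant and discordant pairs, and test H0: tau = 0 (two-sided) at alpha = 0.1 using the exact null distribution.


Step 1: Enumerate the 15 unordered pairs (i,j) with i<j and classify each by sign(x_j-x_i) * sign(y_j-y_i).
  (1,2):dx=+1,dy=+4->C; (1,3):dx=+2,dy=-3->D; (1,4):dx=-4,dy=+5->D; (1,5):dx=-2,dy=+2->D
  (1,6):dx=+4,dy=+8->C; (2,3):dx=+1,dy=-7->D; (2,4):dx=-5,dy=+1->D; (2,5):dx=-3,dy=-2->C
  (2,6):dx=+3,dy=+4->C; (3,4):dx=-6,dy=+8->D; (3,5):dx=-4,dy=+5->D; (3,6):dx=+2,dy=+11->C
  (4,5):dx=+2,dy=-3->D; (4,6):dx=+8,dy=+3->C; (5,6):dx=+6,dy=+6->C
Step 2: C = 7, D = 8, total pairs = 15.
Step 3: tau = (C - D)/(n(n-1)/2) = (7 - 8)/15 = -0.066667.
Step 4: Exact two-sided p-value (enumerate n! = 720 permutations of y under H0): p = 1.000000.
Step 5: alpha = 0.1. fail to reject H0.

tau_b = -0.0667 (C=7, D=8), p = 1.000000, fail to reject H0.


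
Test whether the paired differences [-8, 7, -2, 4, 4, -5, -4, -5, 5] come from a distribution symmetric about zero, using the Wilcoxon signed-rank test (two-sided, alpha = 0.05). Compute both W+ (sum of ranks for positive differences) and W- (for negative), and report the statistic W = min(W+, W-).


Step 1: Drop any zero differences (none here) and take |d_i|.
|d| = [8, 7, 2, 4, 4, 5, 4, 5, 5]
Step 2: Midrank |d_i| (ties get averaged ranks).
ranks: |8|->9, |7|->8, |2|->1, |4|->3, |4|->3, |5|->6, |4|->3, |5|->6, |5|->6
Step 3: Attach original signs; sum ranks with positive sign and with negative sign.
W+ = 8 + 3 + 3 + 6 = 20
W- = 9 + 1 + 6 + 3 + 6 = 25
(Check: W+ + W- = 45 should equal n(n+1)/2 = 45.)
Step 4: Test statistic W = min(W+, W-) = 20.
Step 5: Ties in |d|, so use the tie-corrected normal approximation.
        E[W] = n(n+1)/4 = 9*10/4 = 22.5.
        Tie groups: |d|=4 (t=3), |d|=5 (t=3); sum(t^3 - t) = 48.
        Var[W] = n(n+1)(2n+1)/24 - sum(t^3-t)/48 = 1710/24 - 48/48 = 70.25.
        z = (W - E[W]) / sqrt(Var[W]) = (20 - 22.5) / 8.3815 = -0.2983.
        Two-sided p = 2*Phi(z) = 0.765493.
Step 6: alpha = 0.05. fail to reject H0.

W+ = 20, W- = 25, W = min = 20, p = 0.765493, fail to reject H0.


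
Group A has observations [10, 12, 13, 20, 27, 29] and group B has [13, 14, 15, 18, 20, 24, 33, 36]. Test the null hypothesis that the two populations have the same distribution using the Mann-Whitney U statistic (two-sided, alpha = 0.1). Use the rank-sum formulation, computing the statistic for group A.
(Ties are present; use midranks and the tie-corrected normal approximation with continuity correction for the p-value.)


Step 1: Combine and sort all 14 observations; assign midranks.
sorted (value, group): (10,X), (12,X), (13,X), (13,Y), (14,Y), (15,Y), (18,Y), (20,X), (20,Y), (24,Y), (27,X), (29,X), (33,Y), (36,Y)
ranks: 10->1, 12->2, 13->3.5, 13->3.5, 14->5, 15->6, 18->7, 20->8.5, 20->8.5, 24->10, 27->11, 29->12, 33->13, 36->14
Step 2: Rank sum for X: R1 = 1 + 2 + 3.5 + 8.5 + 11 + 12 = 38.
Step 3: U_X = R1 - n1(n1+1)/2 = 38 - 6*7/2 = 38 - 21 = 17.
       U_Y = n1*n2 - U_X = 48 - 17 = 31.
Step 4: Ties are present, so use the tie-corrected normal approximation (with continuity correction) for the p-value.
Step 5: p-value = 0.400350; compare to alpha = 0.1. fail to reject H0.

U_X = 17, p = 0.400350, fail to reject H0 at alpha = 0.1.


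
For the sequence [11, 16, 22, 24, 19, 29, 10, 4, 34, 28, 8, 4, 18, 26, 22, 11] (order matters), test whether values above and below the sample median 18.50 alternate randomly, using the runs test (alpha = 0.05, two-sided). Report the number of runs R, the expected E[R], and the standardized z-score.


Step 1: Compute median = 18.50; label A = above, B = below.
Labels in order: BBAAAABBAABBBAAB  (n_A = 8, n_B = 8)
Step 2: Count runs R = 7.
Step 3: Under H0 (random ordering), E[R] = 2*n_A*n_B/(n_A+n_B) + 1 = 2*8*8/16 + 1 = 9.0000.
        Var[R] = 2*n_A*n_B*(2*n_A*n_B - n_A - n_B) / ((n_A+n_B)^2 * (n_A+n_B-1)) = 14336/3840 = 3.7333.
        SD[R] = 1.9322.
Step 4: Continuity-corrected z = (R + 0.5 - E[R]) / SD[R] = (7 + 0.5 - 9.0000) / 1.9322 = -0.7763.
Step 5: Two-sided p-value via normal approximation = 2*(1 - Phi(|z|)) = 0.437558.
Step 6: alpha = 0.05. fail to reject H0.

R = 7, z = -0.7763, p = 0.437558, fail to reject H0.
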